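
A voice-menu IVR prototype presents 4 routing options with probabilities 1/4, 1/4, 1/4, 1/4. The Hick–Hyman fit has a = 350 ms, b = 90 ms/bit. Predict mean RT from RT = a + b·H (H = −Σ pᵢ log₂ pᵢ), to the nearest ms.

530 ms

Each term −pᵢ log₂ pᵢ: 0.25·2 + 0.25·2 + 0.25·2 + 0.25·2; summed, H = 2.000 bits.
Mean RT = a + bH = 350 + 90·2.000 = 530.00 ms.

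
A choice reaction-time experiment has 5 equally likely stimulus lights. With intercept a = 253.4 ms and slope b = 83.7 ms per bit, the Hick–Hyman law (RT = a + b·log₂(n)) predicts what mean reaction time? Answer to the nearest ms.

448 ms

log₂(5) = 2.3219 bits, so RT = 253.4 + 83.7 × 2.3219 ≈ 447.745 ms.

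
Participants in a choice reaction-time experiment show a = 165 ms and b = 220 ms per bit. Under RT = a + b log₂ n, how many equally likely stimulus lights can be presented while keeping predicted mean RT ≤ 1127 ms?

220·log₂ n ≤ 1127 − 165 = 962, giving log₂ n ≤ 4.3727 and n ≤ 20.717. The largest whole number is 20.

20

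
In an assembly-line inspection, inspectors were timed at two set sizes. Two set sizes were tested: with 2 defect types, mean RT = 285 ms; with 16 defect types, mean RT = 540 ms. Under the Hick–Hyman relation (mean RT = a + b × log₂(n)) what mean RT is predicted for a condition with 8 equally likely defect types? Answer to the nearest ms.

455 ms

Solve the two-equation system in a and b:
  b = (540 − 285) / (log₂ 16 − log₂ 2) = 255 / (4 − 1) = 85 ms/bit
  a = 285 − 85 × 1 = 200 ms
Then RT(8) = 200 + 85 × log₂ 8 = 200 + 85 × 3 ≈ 455.000 ms.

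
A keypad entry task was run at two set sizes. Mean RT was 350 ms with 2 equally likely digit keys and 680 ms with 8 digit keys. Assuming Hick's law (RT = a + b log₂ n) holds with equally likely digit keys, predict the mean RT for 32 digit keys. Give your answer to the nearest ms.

1010 ms

Fit slope and intercept:
  b = (680 − 350) / (log₂ 8 − log₂ 2) = 330 / (3 − 1) = 165 ms/bit
  a = 350 − 165 × 1 = 185 ms
Then RT(32) = 185 + 165 × log₂ 32 = 185 + 165 × 5 ≈ 1010.000 ms.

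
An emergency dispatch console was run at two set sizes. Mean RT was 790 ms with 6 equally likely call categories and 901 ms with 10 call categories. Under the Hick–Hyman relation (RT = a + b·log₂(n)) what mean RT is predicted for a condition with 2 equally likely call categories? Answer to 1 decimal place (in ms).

Fit slope and intercept:
  b = (901 − 790) / (log₂ 10 − log₂ 6) = 111 / (3.3219 − 2.5850) = 150.618 ms/bit
  a = 790 − 150.618 × 2.5850 = 400.659 ms
Then RT(2) = 400.659 + 150.618 × log₂ 2 = 400.659 + 150.618 × 1 ≈ 551.277 ms.

551.3 ms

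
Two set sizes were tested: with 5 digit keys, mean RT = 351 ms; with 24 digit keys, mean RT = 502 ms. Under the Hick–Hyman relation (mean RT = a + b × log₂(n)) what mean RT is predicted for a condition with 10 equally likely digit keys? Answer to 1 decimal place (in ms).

With log₂ n on the abscissa the relation is linear; from the two conditions:
  b = (502 − 351) / (log₂ 24 − log₂ 5) = 151 / (4.5850 − 2.3219) = 66.725 ms/bit
  a = 351 − 66.725 × 2.3219 = 196.070 ms
Then RT(10) = 196.070 + 66.725 × log₂ 10 = 196.070 + 66.725 × 3.3219 ≈ 417.725 ms.

417.7 ms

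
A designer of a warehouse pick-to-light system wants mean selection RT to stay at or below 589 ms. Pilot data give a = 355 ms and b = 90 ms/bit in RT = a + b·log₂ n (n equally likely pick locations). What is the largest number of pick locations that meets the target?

6

90·log₂ n ≤ 589 − 355 = 234, giving log₂ n ≤ 2.6000 and n ≤ 6.063. The largest whole number is 6.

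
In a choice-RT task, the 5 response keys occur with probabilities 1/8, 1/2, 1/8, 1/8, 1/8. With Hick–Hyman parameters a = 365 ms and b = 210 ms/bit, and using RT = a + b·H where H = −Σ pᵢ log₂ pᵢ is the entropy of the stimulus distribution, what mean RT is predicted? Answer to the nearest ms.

H = −Σ pᵢ log₂ pᵢ = 0.125·3 + 0.5·1 + 0.125·3 + 0.125·3 + 0.125·3 = 2.000 bits.
RT = 365 + 210 × 2.000 = 785.00 ms.

785 ms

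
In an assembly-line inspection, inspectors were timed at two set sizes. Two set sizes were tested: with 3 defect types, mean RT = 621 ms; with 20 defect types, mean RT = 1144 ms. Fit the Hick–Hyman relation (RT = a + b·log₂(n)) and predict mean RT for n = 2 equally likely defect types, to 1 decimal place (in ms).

509.2 ms

With log₂ n on the abscissa the relation is linear; from the two conditions:
  b = (1144 − 621) / (log₂ 20 − log₂ 3) = 523 / (4.3219 − 1.5850) = 191.088 ms/bit
  a = 621 − 191.088 × 1.5850 = 318.133 ms
Then RT(2) = 318.133 + 191.088 × log₂ 2 = 318.133 + 191.088 × 1 ≈ 509.221 ms.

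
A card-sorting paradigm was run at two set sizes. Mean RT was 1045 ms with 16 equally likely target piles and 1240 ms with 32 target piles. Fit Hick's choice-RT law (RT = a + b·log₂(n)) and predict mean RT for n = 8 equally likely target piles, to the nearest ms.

850 ms

With log₂ n on the abscissa the relation is linear; from the two conditions:
  b = (1240 − 1045) / (log₂ 32 − log₂ 16) = 195 / (5 − 4) = 195 ms/bit
  a = 1045 − 195 × 4 = 265 ms
Then RT(8) = 265 + 195 × log₂ 8 = 265 + 195 × 3 ≈ 850.000 ms.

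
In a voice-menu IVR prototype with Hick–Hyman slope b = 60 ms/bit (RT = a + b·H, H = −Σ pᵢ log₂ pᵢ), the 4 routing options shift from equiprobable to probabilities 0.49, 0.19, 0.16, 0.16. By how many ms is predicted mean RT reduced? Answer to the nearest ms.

12 ms

The RT saving is b·ΔH. Equiprobable H₀ = log₂(4) = 2.0000 bits; with the given probabilities H = 1.8055 bits.
b·(H₀ − H) = 60 × (2.0000 − 1.8055) = 11.67 ms.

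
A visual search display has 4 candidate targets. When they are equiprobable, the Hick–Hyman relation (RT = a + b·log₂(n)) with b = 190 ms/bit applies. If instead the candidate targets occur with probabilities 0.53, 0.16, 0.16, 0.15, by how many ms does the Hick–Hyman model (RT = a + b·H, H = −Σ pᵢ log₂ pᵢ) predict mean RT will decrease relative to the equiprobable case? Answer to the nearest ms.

49 ms

Equiprobable entropy H₀ = log₂ 4 = 2.0000 bits.
Skewed entropy H = −Σ pᵢ log₂ pᵢ = 1.7420 bits.
ΔRT = b·(H₀ − H) = 190 × 0.2580 = 49.02 ms.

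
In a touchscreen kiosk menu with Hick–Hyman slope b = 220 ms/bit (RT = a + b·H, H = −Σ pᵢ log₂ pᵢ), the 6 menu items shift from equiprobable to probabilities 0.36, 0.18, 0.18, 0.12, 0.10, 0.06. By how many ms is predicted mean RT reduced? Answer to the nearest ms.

The RT saving is b·ΔH. Equiprobable H₀ = log₂(6) = 2.5850 bits; with the given probabilities H = 2.3640 bits.
b·(H₀ − H) = 220 × (2.5850 − 2.3640) = 48.61 ms.

49 ms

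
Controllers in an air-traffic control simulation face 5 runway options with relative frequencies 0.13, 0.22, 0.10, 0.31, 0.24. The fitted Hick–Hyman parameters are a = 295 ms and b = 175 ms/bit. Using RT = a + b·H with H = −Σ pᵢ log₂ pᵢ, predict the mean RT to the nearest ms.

682 ms

Entropy contributions −pᵢ log₂ pᵢ: 0.3826, 0.4806, 0.3322, 0.5238, 0.4941; sum H = 2.2133 bits.
RT = a + bH = 295 + 175·2.2133 = 682.33 ms.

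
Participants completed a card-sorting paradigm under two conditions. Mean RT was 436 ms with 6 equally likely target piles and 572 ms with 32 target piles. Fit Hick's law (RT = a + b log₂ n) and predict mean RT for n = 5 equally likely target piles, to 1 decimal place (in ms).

421.2 ms

Fit slope and intercept:
  b = (572 − 436) / (log₂ 32 − log₂ 6) = 136 / (5 − 2.5850) = 56.314 ms/bit
  a = 436 − 56.314 × 2.5850 = 290.431 ms
Then RT(5) = 290.431 + 56.314 × log₂ 5 = 290.431 + 56.314 × 2.3219 ≈ 421.188 ms.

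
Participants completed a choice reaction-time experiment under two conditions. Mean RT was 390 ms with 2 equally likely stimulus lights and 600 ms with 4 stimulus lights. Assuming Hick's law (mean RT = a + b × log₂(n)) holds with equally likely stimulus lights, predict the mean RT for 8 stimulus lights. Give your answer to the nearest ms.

RT is linear in log₂ n, so two points fix the line:
  b = (600 − 390) / (log₂ 4 − log₂ 2) = 210 / (2 − 1) = 210 ms/bit
  a = 390 − 210 × 1 = 180 ms
Then RT(8) = 180 + 210 × log₂ 8 = 180 + 210 × 3 ≈ 810.000 ms.

810 ms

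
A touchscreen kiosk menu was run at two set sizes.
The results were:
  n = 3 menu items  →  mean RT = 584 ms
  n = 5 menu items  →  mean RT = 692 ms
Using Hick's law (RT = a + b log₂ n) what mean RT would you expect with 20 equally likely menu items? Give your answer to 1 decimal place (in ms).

985.1 ms

With log₂ n on the abscissa the relation is linear; from the two conditions:
  b = (692 − 584) / (log₂ 5 − log₂ 3) = 108 / (2.3219 − 1.5850) = 146.547 ms/bit
  a = 584 − 146.547 × 1.5850 = 351.729 ms
Then RT(20) = 351.729 + 146.547 × log₂ 20 = 351.729 + 146.547 × 4.3219 ≈ 985.094 ms.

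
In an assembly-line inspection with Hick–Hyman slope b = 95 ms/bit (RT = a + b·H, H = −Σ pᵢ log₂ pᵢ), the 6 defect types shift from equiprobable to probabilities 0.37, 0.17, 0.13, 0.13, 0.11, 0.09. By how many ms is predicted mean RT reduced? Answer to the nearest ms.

Equiprobable entropy H₀ = log₂ 6 = 2.5850 bits.
Skewed entropy H = −Σ pᵢ log₂ pᵢ = 2.3935 bits.
ΔRT = b·(H₀ − H) = 95 × 0.1914 = 18.18 ms.

18 ms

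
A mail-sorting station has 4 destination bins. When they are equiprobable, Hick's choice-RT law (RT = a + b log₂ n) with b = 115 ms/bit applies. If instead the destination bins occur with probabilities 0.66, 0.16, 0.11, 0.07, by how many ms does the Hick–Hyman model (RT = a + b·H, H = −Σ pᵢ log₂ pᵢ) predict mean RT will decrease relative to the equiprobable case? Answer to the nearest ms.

Equiprobable entropy H₀ = log₂ 4 = 2.0000 bits.
Skewed entropy H = −Σ pᵢ log₂ pᵢ = 1.4375 bits.
ΔRT = b·(H₀ − H) = 115 × 0.5625 = 64.69 ms.

65 ms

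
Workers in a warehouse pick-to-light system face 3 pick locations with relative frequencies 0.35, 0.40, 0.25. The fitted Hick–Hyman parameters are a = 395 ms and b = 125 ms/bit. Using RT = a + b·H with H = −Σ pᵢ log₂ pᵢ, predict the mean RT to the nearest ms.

Entropy contributions −pᵢ log₂ pᵢ: 0.5301, 0.5288, 0.5000; sum H = 1.5589 bits.
RT = a + bH = 395 + 125·1.5589 = 589.86 ms.

590 ms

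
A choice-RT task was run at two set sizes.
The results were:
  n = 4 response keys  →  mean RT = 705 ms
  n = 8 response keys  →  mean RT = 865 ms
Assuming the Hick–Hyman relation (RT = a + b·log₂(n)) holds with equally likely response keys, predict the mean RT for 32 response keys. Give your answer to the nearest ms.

1185 ms

RT is linear in log₂ n, so two points fix the line:
  b = (865 − 705) / (log₂ 8 − log₂ 4) = 160 / (3 − 2) = 160 ms/bit
  a = 705 − 160 × 2 = 385 ms
Then RT(32) = 385 + 160 × log₂ 32 = 385 + 160 × 5 ≈ 1185.000 ms.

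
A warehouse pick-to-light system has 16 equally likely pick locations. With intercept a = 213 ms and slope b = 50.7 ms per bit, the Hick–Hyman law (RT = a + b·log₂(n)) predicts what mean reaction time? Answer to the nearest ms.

416 ms

log₂(16) = 4 bits, so RT = 213 + 50.7 × 4 ≈ 415.800 ms.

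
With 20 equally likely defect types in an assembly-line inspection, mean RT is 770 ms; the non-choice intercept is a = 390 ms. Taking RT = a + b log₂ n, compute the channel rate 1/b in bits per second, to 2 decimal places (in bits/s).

11.37 bits/s

b = (770 − 390)/log₂ 20 = 380/4.3219 = 87.924 ms per bit = 0.08792 s/bit; the reciprocal is 11.373 bits/s.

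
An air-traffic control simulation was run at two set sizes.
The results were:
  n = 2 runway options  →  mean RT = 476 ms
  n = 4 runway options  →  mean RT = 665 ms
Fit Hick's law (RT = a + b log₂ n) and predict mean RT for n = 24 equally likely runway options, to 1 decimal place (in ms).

RT is linear in log₂ n, so two points fix the line:
  b = (665 − 476) / (log₂ 4 − log₂ 2) = 189 / (2 − 1) = 189.000 ms/bit
  a = 476 − 189.000 × 1 = 287.000 ms
Then RT(24) = 287.000 + 189.000 × log₂ 24 = 287.000 + 189.000 × 4.5850 ≈ 1153.558 ms.

1153.6 ms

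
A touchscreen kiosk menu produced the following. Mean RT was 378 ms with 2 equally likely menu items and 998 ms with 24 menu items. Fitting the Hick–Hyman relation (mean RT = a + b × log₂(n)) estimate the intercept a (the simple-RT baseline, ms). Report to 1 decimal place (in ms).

205.1 ms

Slope: b = (998 − 378) / (log₂ 24 − log₂ 2) = 620/3.5850 = 172.945 ms/bit.
a = RT₁ − b·log₂ n₁ = 378 − 172.945 × 1 = 205.055 ms.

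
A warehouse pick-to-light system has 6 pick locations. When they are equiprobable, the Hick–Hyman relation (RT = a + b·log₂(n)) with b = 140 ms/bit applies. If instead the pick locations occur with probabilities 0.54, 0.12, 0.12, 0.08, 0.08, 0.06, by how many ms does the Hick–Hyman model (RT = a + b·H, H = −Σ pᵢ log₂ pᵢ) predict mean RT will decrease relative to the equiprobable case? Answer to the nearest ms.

The RT saving is b·ΔH. Equiprobable H₀ = log₂(6) = 2.5850 bits; with the given probabilities H = 2.0407 bits.
b·(H₀ − H) = 140 × (2.5850 − 2.0407) = 76.19 ms.

76 ms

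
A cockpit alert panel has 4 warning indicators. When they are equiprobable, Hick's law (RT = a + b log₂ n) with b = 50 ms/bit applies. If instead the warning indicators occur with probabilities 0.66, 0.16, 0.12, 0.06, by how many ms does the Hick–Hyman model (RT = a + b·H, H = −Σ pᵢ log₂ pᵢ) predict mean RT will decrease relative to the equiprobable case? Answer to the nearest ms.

29 ms

The RT saving is b·ΔH. Equiprobable H₀ = log₂(4) = 2.0000 bits; with the given probabilities H = 1.4293 bits.
b·(H₀ − H) = 50 × (2.0000 − 1.4293) = 28.54 ms.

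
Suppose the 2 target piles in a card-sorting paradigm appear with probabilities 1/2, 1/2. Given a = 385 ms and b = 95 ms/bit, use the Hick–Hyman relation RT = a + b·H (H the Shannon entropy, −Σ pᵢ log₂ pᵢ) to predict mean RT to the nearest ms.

480 ms

H = −Σ pᵢ log₂ pᵢ = 0.5·1 + 0.5·1 = 1.000 bits.
RT = 385 + 95 × 1.000 = 480.00 ms.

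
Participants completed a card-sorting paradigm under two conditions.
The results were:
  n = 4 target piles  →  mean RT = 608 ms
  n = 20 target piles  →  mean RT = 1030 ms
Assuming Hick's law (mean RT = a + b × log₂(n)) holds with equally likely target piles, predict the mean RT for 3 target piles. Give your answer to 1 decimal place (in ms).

With log₂ n on the abscissa the relation is linear; from the two conditions:
  b = (1030 − 608) / (log₂ 20 − log₂ 4) = 422 / (4.3219 − 2) = 181.746 ms/bit
  a = 608 − 181.746 × 2 = 244.509 ms
Then RT(3) = 244.509 + 181.746 × log₂ 3 = 244.509 + 181.746 × 1.5850 ≈ 532.569 ms.

532.6 ms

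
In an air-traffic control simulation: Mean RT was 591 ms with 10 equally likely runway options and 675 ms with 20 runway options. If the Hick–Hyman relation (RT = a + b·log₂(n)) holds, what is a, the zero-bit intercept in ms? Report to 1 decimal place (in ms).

312.0 ms

b = (RT₂ − RT₁)/(log₂ n₂ − log₂ n₁) = (675 − 591)/(4.3219 − 3.3219) = 84.000 ms/bit.
Intercept: a = 591 − 84.000·log₂(10) = 311.958 ms.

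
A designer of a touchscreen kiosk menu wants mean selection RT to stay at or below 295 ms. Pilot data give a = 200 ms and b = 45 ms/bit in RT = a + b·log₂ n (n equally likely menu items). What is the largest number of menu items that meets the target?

4

45·log₂ n ≤ 295 − 200 = 95, giving log₂ n ≤ 2.1111 and n ≤ 4.320. The largest whole number is 4.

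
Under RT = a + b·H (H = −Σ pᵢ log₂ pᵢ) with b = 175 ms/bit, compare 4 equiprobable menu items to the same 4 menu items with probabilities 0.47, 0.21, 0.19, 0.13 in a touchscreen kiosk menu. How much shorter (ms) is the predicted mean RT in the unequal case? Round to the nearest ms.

The RT saving is b·ΔH. Equiprobable H₀ = log₂(4) = 2.0000 bits; with the given probabilities H = 1.8226 bits.
b·(H₀ − H) = 175 × (2.0000 − 1.8226) = 31.04 ms.

31 ms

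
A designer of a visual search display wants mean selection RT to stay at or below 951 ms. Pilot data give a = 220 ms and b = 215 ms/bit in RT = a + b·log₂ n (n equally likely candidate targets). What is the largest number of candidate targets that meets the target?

Set 220 + 215·log₂ n ≤ 951 → log₂ n ≤ (951 − 220)/215 = 3.4000.
So n ≤ 2^3.4000 = 10.556; the largest integer n is 10.

10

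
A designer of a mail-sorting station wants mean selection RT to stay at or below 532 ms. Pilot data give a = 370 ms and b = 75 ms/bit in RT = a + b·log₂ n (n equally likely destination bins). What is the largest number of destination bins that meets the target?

4

Set 370 + 75·log₂ n ≤ 532 → log₂ n ≤ (532 − 370)/75 = 2.1600.
So n ≤ 2^2.1600 = 4.469; the largest integer n is 4.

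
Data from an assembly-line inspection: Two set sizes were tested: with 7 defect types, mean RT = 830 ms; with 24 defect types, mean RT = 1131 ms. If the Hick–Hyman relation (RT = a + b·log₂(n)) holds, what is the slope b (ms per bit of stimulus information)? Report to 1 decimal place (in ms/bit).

169.3 ms/bit

b = (RT₂ − RT₁)/(log₂ n₂ − log₂ n₁) = (1131 − 830)/(4.5850 − 2.8074) = 169.329 ms/bit.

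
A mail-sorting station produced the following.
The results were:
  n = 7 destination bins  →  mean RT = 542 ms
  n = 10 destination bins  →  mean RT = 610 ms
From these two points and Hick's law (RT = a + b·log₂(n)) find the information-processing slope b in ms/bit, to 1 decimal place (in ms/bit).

132.1 ms/bit

The slope on a log₂ axis is (610 − 542) / (3.3219 − 2.8074) = 132.148 ms/bit.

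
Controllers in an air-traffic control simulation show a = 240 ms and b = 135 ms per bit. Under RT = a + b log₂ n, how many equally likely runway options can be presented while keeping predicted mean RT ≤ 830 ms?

Information budget: (830 − 240)/135 = 4.3704 bits, so n ≤ 2^4.3704 = 20.683 → at most 20.

20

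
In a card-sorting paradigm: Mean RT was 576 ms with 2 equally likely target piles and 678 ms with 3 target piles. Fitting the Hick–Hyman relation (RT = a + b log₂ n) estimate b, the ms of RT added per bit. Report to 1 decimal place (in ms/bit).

174.4 ms/bit

Slope: b = (678 − 576) / (log₂ 3 − log₂ 2) = 102/0.5850 = 174.370 ms/bit.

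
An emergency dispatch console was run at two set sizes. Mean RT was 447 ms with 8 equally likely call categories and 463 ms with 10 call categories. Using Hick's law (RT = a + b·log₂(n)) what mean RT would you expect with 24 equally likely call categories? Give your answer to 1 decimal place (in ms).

525.8 ms

Fit slope and intercept:
  b = (463 − 447) / (log₂ 10 − log₂ 8) = 16 / (3.3219 − 3) = 49.701 ms/bit
  a = 447 − 49.701 × 3 = 297.898 ms
Then RT(24) = 297.898 + 49.701 × log₂ 24 = 297.898 + 49.701 × 4.5850 ≈ 525.773 ms.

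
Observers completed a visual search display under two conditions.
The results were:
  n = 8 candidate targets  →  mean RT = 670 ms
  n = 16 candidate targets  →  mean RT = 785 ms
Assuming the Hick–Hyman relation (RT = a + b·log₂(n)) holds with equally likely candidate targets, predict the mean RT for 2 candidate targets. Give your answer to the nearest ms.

440 ms

Solve the two-equation system in a and b:
  b = (785 − 670) / (log₂ 16 − log₂ 8) = 115 / (4 − 3) = 115 ms/bit
  a = 670 − 115 × 3 = 325 ms
Then RT(2) = 325 + 115 × log₂ 2 = 325 + 115 × 1 ≈ 440.000 ms.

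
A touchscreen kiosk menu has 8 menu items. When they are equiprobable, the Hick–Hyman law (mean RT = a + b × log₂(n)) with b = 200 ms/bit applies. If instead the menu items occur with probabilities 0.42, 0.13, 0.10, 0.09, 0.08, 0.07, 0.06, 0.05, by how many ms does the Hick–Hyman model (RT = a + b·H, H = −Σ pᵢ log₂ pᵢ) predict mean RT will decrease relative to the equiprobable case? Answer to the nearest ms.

85 ms

The RT saving is b·ΔH. Equiprobable H₀ = log₂(8) = 3.0000 bits; with the given probabilities H = 2.5728 bits.
b·(H₀ − H) = 200 × (3.0000 − 2.5728) = 85.43 ms.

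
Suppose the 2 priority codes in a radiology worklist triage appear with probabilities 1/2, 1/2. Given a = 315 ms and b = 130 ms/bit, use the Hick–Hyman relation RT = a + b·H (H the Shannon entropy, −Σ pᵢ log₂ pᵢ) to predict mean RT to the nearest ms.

445 ms

H = −Σ pᵢ log₂ pᵢ = 0.5·1 + 0.5·1 = 1.000 bits.
RT = 315 + 130 × 1.000 = 445.00 ms.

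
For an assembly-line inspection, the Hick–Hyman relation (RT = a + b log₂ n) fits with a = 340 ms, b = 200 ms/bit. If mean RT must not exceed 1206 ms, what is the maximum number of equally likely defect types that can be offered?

20

Set 340 + 200·log₂ n ≤ 1206 → log₂ n ≤ (1206 − 340)/200 = 4.3300.
So n ≤ 2^4.3300 = 20.112; the largest integer n is 20.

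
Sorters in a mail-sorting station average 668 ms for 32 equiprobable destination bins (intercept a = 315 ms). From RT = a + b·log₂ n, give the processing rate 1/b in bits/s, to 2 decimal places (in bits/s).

b = (668 − 315)/log₂ 32 = 353/5 = 70.600 ms per bit = 0.07060 s/bit; the reciprocal is 14.164 bits/s.

14.16 bits/s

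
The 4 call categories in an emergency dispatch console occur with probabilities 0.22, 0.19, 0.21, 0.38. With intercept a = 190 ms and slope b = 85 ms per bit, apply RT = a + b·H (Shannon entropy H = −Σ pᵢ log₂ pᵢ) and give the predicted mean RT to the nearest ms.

Entropy contributions −pᵢ log₂ pᵢ: 0.4806, 0.4552, 0.4728, 0.5305; sum H = 1.9391 bits.
RT = a + bH = 190 + 85·1.9391 = 354.82 ms.

355 ms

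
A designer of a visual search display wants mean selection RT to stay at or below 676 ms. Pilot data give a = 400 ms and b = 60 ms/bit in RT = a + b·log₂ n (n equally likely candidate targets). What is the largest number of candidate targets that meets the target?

24

Information budget: (676 − 400)/60 = 4.6000 bits, so n ≤ 2^4.6000 = 24.251 → at most 24.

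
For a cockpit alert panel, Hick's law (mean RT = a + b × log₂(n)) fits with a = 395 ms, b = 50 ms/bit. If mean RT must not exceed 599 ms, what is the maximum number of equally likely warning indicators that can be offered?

Information budget: (599 − 395)/50 = 4.0800 bits, so n ≤ 2^4.0800 = 16.912 → at most 16.

16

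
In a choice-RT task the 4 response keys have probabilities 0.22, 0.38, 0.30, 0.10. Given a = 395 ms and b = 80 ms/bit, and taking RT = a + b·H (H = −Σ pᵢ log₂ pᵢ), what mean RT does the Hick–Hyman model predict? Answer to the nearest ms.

H = 0.22·log₂(1/0.22) + 0.38·log₂(1/0.38) + 0.30·log₂(1/0.30) + 0.10·log₂(1/0.10) = 1.8643 bits.
RT = 395 + 80 × 1.8643 = 544.14 ms.

544 ms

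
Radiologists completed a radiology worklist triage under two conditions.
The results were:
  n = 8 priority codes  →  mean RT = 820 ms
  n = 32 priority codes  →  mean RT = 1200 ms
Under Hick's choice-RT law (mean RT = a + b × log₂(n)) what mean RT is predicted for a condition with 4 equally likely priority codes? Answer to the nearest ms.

630 ms

Solve the two-equation system in a and b:
  b = (1200 − 820) / (log₂ 32 − log₂ 8) = 380 / (5 − 3) = 190 ms/bit
  a = 820 − 190 × 3 = 250 ms
Then RT(4) = 250 + 190 × log₂ 4 = 250 + 190 × 2 ≈ 630.000 ms.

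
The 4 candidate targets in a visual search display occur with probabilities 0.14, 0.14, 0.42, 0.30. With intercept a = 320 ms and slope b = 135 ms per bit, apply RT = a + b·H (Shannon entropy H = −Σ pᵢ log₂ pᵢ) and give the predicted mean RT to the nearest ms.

569 ms

H = 0.14·log₂(1/0.14) + 0.14·log₂(1/0.14) + 0.42·log₂(1/0.42) + 0.30·log₂(1/0.30) = 1.8410 bits.
RT = 320 + 135 × 1.8410 = 568.53 ms.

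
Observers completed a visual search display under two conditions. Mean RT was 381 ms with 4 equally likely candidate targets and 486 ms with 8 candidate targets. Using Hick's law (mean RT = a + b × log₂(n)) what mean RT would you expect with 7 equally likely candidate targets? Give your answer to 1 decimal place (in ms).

Fit slope and intercept:
  b = (486 − 381) / (log₂ 8 − log₂ 4) = 105 / (3 − 2) = 105.000 ms/bit
  a = 381 − 105.000 × 2 = 171.000 ms
Then RT(7) = 171.000 + 105.000 × log₂ 7 = 171.000 + 105.000 × 2.8074 ≈ 465.772 ms.

465.8 ms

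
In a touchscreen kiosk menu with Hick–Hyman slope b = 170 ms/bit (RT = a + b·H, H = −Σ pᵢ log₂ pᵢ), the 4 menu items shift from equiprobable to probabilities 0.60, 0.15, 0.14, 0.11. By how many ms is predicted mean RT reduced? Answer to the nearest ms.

Equiprobable entropy H₀ = log₂ 4 = 2.0000 bits.
Skewed entropy H = −Σ pᵢ log₂ pᵢ = 1.6001 bits.
ΔRT = b·(H₀ − H) = 170 × 0.3999 = 67.98 ms.

68 ms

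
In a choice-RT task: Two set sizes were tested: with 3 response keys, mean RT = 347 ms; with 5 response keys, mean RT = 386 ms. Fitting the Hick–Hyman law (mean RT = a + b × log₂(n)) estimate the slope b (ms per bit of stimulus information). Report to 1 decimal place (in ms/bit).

Slope: b = (386 − 347) / (log₂ 5 − log₂ 3) = 39/0.7370 = 52.920 ms/bit.

52.9 ms/bit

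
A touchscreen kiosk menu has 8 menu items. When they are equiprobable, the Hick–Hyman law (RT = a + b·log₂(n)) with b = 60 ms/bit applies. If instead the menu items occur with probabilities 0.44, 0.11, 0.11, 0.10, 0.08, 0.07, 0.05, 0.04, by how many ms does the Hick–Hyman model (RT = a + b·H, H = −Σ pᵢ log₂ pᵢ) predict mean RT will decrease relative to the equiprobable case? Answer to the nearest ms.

29 ms

Equiprobable entropy H₀ = log₂ 8 = 3.0000 bits.
Skewed entropy H = −Σ pᵢ log₂ pᵢ = 2.5158 bits.
ΔRT = b·(H₀ − H) = 60 × 0.4842 = 29.05 ms.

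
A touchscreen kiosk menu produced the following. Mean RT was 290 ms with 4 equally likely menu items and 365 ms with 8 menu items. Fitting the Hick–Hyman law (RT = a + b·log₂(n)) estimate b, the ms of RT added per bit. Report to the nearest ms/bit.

The slope on a log₂ axis is (365 − 290) / (3 − 2) = 75 ms/bit.

75 ms/bit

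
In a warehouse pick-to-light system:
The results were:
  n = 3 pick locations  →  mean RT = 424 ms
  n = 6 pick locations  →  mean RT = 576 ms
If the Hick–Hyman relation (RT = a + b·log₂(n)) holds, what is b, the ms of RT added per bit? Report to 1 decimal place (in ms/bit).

152.0 ms/bit

Slope: b = (576 − 424) / (log₂ 6 − log₂ 3) = 152/1.0000 = 152.000 ms/bit.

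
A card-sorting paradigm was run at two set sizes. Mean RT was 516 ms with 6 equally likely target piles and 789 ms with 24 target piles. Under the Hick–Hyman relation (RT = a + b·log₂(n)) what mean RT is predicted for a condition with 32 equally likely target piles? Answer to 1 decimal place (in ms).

845.7 ms

RT is linear in log₂ n, so two points fix the line:
  b = (789 − 516) / (log₂ 24 − log₂ 6) = 273 / (4.5850 − 2.5850) = 136.500 ms/bit
  a = 516 − 136.500 × 2.5850 = 163.153 ms
Then RT(32) = 163.153 + 136.500 × log₂ 32 = 163.153 + 136.500 × 5 ≈ 845.653 ms.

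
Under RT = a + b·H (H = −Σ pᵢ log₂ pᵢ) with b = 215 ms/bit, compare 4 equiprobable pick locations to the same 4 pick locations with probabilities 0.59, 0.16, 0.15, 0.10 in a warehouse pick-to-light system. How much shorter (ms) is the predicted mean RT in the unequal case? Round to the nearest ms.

Equiprobable entropy H₀ = log₂ 4 = 2.0000 bits.
Skewed entropy H = −Σ pᵢ log₂ pᵢ = 1.6149 bits.
ΔRT = b·(H₀ − H) = 215 × 0.3851 = 82.80 ms.

83 ms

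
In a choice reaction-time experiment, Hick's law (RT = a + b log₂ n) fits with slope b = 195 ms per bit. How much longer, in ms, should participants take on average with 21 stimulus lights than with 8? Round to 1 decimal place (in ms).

The intercept a cancels: ΔRT = b·(log₂ n₂ − log₂ n₁) = b·log₂(n₂/n₁).
log₂(21) − log₂(8) = 4.3923 − 3 = 1.3923.
ΔRT = 195 × 1.3923 = 271.502 ms.

271.5 ms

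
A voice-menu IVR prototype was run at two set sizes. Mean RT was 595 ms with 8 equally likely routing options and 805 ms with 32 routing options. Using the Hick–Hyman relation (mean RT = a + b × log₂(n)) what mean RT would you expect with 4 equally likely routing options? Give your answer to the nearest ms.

490 ms

Solve the two-equation system in a and b:
  b = (805 − 595) / (log₂ 32 − log₂ 8) = 210 / (5 − 3) = 105 ms/bit
  a = 595 − 105 × 3 = 280 ms
Then RT(4) = 280 + 105 × log₂ 4 = 280 + 105 × 2 ≈ 490.000 ms.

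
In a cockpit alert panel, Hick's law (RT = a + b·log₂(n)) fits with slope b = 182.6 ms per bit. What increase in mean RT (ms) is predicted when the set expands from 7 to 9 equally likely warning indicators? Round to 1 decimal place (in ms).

ΔRT = (a + b log₂ n₂) − (a + b log₂ n₁) = b·(log₂ n₂ − log₂ n₁).
log₂(9) − log₂(7) = 3.1699 − 2.8074 = 0.3626.
ΔRT = 182.6 × 0.3626 = 66.205 ms.

66.2 ms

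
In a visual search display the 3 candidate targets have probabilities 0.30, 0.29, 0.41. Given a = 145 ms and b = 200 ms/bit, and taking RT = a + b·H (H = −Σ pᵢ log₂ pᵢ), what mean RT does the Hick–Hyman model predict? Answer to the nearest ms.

458 ms

Entropy contributions −pᵢ log₂ pᵢ: 0.5211, 0.5179, 0.5274; sum H = 1.5664 bits.
RT = a + bH = 145 + 200·1.5664 = 458.28 ms.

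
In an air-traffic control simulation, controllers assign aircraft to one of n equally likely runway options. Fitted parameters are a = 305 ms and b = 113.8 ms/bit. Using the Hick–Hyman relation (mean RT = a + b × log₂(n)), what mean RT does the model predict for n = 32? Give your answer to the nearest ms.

log₂(32) = 5 bits, so RT = 305 + 113.8 × 5 ≈ 874.000 ms.

874 ms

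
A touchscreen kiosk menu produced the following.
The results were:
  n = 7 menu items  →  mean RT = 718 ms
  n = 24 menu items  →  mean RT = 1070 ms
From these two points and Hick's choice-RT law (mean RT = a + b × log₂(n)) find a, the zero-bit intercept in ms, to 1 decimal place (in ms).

b = (RT₂ − RT₁)/(log₂ n₂ − log₂ n₁) = (1070 − 718)/(4.5850 − 2.8074) = 198.019 ms/bit.
a = RT₁ − b·log₂ n₁ = 718 − 198.019 × 2.8074 = 162.091 ms.

162.1 ms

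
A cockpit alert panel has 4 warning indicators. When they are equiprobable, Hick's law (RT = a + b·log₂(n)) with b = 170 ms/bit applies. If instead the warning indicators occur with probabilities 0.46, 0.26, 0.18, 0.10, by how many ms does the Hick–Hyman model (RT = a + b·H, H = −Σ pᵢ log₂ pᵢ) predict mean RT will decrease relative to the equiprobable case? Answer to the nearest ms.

34 ms

Equiprobable entropy H₀ = log₂ 4 = 2.0000 bits.
Skewed entropy H = −Σ pᵢ log₂ pᵢ = 1.7981 bits.
ΔRT = b·(H₀ − H) = 170 × 0.2019 = 34.32 ms.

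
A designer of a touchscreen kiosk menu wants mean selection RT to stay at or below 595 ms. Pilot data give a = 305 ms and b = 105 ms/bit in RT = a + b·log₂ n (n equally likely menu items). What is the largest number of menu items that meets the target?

6

105·log₂ n ≤ 595 − 305 = 290, giving log₂ n ≤ 2.7619 and n ≤ 6.783. The largest whole number is 6.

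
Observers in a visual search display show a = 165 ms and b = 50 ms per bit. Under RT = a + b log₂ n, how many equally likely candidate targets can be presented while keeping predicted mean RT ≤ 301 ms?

Information budget: (301 − 165)/50 = 2.7200 bits, so n ≤ 2^2.7200 = 6.589 → at most 6.

6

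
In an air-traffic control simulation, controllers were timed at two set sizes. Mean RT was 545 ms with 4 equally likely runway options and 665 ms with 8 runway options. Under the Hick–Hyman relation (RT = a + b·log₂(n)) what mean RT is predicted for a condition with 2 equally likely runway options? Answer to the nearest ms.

Fit slope and intercept:
  b = (665 − 545) / (log₂ 8 − log₂ 4) = 120 / (3 − 2) = 120 ms/bit
  a = 545 − 120 × 2 = 305 ms
Then RT(2) = 305 + 120 × log₂ 2 = 305 + 120 × 1 ≈ 425.000 ms.

425 ms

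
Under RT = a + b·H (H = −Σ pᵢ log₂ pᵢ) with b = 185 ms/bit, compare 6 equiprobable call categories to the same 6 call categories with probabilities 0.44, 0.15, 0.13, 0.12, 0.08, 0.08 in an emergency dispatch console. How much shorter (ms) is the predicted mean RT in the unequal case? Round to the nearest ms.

The RT saving is b·ΔH. Equiprobable H₀ = log₂(6) = 2.5850 bits; with the given probabilities H = 2.2644 bits.
b·(H₀ − H) = 185 × (2.5850 − 2.2644) = 59.30 ms.

59 ms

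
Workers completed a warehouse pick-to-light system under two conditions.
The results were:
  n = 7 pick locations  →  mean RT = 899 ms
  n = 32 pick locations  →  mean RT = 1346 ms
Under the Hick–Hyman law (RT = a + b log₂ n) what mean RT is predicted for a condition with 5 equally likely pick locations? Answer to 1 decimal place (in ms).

800.0 ms

With log₂ n on the abscissa the relation is linear; from the two conditions:
  b = (1346 − 899) / (log₂ 32 − log₂ 7) = 447 / (5 − 2.8074) = 203.863 ms/bit
  a = 899 − 203.863 × 2.8074 = 326.683 ms
Then RT(5) = 326.683 + 203.863 × log₂ 5 = 326.683 + 203.863 × 2.3219 ≈ 800.039 ms.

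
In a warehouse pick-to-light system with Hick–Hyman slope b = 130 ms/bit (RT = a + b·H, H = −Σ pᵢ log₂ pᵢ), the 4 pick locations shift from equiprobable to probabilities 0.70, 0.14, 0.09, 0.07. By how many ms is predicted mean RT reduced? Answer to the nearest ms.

The RT saving is b·ΔH. Equiprobable H₀ = log₂(4) = 2.0000 bits; with the given probabilities H = 1.3385 bits.
b·(H₀ − H) = 130 × (2.0000 − 1.3385) = 85.99 ms.

86 ms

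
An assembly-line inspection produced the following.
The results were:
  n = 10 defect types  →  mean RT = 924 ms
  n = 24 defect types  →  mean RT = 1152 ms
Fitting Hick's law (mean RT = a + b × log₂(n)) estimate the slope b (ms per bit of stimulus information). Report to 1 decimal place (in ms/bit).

180.5 ms/bit

b = (RT₂ − RT₁)/(log₂ n₂ − log₂ n₁) = (1152 − 924)/(4.5850 − 3.3219) = 180.518 ms/bit.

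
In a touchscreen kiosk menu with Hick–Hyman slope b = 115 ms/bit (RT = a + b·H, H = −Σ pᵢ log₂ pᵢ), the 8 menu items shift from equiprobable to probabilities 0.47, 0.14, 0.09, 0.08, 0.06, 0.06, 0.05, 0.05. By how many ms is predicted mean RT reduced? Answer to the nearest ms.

65 ms

The RT saving is b·ΔH. Equiprobable H₀ = log₂(8) = 3.0000 bits; with the given probabilities H = 2.4325 bits.
b·(H₀ − H) = 115 × (3.0000 − 2.4325) = 65.26 ms.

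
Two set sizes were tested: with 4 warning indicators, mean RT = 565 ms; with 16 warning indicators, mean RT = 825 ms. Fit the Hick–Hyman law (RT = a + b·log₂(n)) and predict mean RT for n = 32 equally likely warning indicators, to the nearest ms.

955 ms

RT is linear in log₂ n, so two points fix the line:
  b = (825 − 565) / (log₂ 16 − log₂ 4) = 260 / (4 − 2) = 130 ms/bit
  a = 565 − 130 × 2 = 305 ms
Then RT(32) = 305 + 130 × log₂ 32 = 305 + 130 × 5 ≈ 955.000 ms.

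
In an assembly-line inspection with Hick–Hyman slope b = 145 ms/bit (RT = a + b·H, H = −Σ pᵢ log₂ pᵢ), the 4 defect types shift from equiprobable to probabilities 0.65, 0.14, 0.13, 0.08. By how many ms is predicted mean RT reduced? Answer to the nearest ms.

76 ms

The RT saving is b·ΔH. Equiprobable H₀ = log₂(4) = 2.0000 bits; with the given probabilities H = 1.4752 bits.
b·(H₀ − H) = 145 × (2.0000 − 1.4752) = 76.09 ms.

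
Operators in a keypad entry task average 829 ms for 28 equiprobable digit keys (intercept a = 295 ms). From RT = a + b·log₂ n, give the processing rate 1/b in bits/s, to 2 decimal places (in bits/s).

9.00 bits/s

b = (829 − 295)/log₂ 28 = 534/4.8074 = 111.080 ms per bit = 0.11108 s/bit; the reciprocal is 9.003 bits/s.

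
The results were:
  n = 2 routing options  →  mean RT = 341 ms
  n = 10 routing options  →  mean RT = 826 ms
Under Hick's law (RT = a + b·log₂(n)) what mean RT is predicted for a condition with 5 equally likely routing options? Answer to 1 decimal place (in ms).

617.1 ms

RT is linear in log₂ n, so two points fix the line:
  b = (826 − 341) / (log₂ 10 − log₂ 2) = 485 / (3.3219 − 1) = 208.878 ms/bit
  a = 341 − 208.878 × 1 = 132.122 ms
Then RT(5) = 132.122 + 208.878 × log₂ 5 = 132.122 + 208.878 × 2.3219 ≈ 617.122 ms.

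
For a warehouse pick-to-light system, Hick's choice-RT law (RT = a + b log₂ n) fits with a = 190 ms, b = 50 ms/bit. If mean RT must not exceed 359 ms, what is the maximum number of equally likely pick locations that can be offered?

10

Set 190 + 50·log₂ n ≤ 359 → log₂ n ≤ (359 − 190)/50 = 3.3800.
So n ≤ 2^3.3800 = 10.411; the largest integer n is 10.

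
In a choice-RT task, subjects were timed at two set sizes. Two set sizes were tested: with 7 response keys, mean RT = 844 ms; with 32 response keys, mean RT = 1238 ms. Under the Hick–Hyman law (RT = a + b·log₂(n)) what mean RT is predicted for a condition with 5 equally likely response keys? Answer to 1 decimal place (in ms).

With log₂ n on the abscissa the relation is linear; from the two conditions:
  b = (1238 − 844) / (log₂ 32 − log₂ 7) = 394 / (5 − 2.8074) = 179.692 ms/bit
  a = 844 − 179.692 × 2.8074 = 339.542 ms
Then RT(5) = 339.542 + 179.692 × log₂ 5 = 339.542 + 179.692 × 2.3219 ≈ 756.773 ms.

756.8 ms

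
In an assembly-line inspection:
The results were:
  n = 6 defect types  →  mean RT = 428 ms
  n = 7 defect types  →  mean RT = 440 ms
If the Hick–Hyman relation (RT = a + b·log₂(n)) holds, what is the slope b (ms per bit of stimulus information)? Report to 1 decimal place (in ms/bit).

54.0 ms/bit

b = (RT₂ − RT₁)/(log₂ n₂ − log₂ n₁) = (440 − 428)/(2.8074 − 2.5850) = 53.959 ms/bit.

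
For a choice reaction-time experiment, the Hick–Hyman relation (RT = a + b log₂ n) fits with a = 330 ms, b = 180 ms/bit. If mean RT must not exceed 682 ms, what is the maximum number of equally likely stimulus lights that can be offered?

180·log₂ n ≤ 682 − 330 = 352, giving log₂ n ≤ 1.9556 and n ≤ 3.879. The largest whole number is 3.

3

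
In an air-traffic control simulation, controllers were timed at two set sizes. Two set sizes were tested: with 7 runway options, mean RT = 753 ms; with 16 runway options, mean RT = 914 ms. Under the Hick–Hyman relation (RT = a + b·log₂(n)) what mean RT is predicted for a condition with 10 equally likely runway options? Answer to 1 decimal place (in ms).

With log₂ n on the abscissa the relation is linear; from the two conditions:
  b = (914 − 753) / (log₂ 16 − log₂ 7) = 161 / (4 − 2.8074) = 134.994 ms/bit
  a = 753 − 134.994 × 2.8074 = 374.024 ms
Then RT(10) = 374.024 + 134.994 × log₂ 10 = 374.024 + 134.994 × 3.3219 ≈ 822.464 ms.

822.5 ms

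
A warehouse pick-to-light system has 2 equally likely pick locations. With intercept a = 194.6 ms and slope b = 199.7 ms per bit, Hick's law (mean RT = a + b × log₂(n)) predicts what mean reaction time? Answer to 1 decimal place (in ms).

394.3 ms

log₂(2) = 1 bits, so RT = 194.6 + 199.7 × 1 ≈ 394.300 ms.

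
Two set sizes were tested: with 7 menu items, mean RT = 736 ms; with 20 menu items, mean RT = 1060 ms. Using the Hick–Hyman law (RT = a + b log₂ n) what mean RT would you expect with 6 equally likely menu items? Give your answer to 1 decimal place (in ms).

688.4 ms

Solve the two-equation system in a and b:
  b = (1060 − 736) / (log₂ 20 − log₂ 7) = 324 / (4.3219 − 2.8074) = 213.922 ms/bit
  a = 736 − 213.922 × 2.8074 = 135.446 ms
Then RT(6) = 135.446 + 213.922 × log₂ 6 = 135.446 + 213.922 × 2.5850 ≈ 688.425 ms.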